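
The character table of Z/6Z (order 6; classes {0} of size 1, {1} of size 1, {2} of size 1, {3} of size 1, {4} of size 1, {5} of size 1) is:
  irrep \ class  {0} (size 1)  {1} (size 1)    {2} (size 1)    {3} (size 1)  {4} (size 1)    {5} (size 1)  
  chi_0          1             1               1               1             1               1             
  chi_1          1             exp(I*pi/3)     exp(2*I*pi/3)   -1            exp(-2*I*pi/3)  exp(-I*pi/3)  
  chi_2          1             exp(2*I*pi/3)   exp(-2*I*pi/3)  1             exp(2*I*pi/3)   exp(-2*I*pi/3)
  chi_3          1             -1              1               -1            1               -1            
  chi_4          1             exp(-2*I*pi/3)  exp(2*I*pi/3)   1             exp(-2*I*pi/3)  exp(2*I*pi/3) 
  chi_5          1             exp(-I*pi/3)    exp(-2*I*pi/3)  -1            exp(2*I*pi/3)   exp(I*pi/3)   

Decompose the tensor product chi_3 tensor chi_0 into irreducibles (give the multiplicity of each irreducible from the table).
chi_3 tensor chi_0 = chi_3 (all other irreducibles have multiplicity 0).

The character of a tensor product is the pointwise product (chi_3 * chi_0)(C) = chi_3(C) * chi_0(C):
  {0}: (1)*(1), {1}: (-1)*(1), {2}: (1)*(1), {3}: (-1)*(1), {4}: (1)*(1), {5}: (-1)*(1)
so (chi_3 * chi_0) takes values
  {0} -> 1, {1} -> -1, {2} -> 1, {3} -> -1, {4} -> 1, {5} -> -1.
Now take the inner product of this character with each irreducible chi from the table, <chi_3*chi_0, chi> = (1/6) sum_C |C| (chi_3*chi_0)(C) conj(chi(C)):
  <chi_3*chi_0, chi_0> = (1/6)[1*(1)*conj(1) + 1*(-1)*conj(1) + 1*(1)*conj(1) + 1*(-1)*conj(1) + 1*(1)*conj(1) + 1*(-1)*conj(1)]
      = (1/6)[(1) + (-1) + (1) + (-1) + (1) + (-1)] = 0/6 = 0
  <chi_3*chi_0, chi_1> = (1/6)[1*(1)*conj(1) + 1*(-1)*conj(exp(I*pi/3)) + 1*(1)*conj(exp(2*I*pi/3)) + 1*(-1)*conj(-1) + 1*(1)*conj(exp(-2*I*pi/3)) + 1*(-1)*conj(exp(-I*pi/3))]
      = (1/6)[(1) + (-exp(-I*pi/3)) + (exp(-2*I*pi/3)) + (1) + (exp(2*I*pi/3)) + (-exp(I*pi/3))] = 0/6 = 0
  <chi_3*chi_0, chi_2> = (1/6)[1*(1)*conj(1) + 1*(-1)*conj(exp(2*I*pi/3)) + 1*(1)*conj(exp(-2*I*pi/3)) + 1*(-1)*conj(1) + 1*(1)*conj(exp(2*I*pi/3)) + 1*(-1)*conj(exp(-2*I*pi/3))]
      = (1/6)[(1) + (-exp(-2*I*pi/3)) + (exp(2*I*pi/3)) + (-1) + (exp(-2*I*pi/3)) + (-exp(2*I*pi/3))] = 0/6 = 0
  <chi_3*chi_0, chi_3> = (1/6)[1*(1)*conj(1) + 1*(-1)*conj(-1) + 1*(1)*conj(1) + 1*(-1)*conj(-1) + 1*(1)*conj(1) + 1*(-1)*conj(-1)]
      = (1/6)[(1) + (1) + (1) + (1) + (1) + (1)] = 6/6 = 1
  <chi_3*chi_0, chi_4> = (1/6)[1*(1)*conj(1) + 1*(-1)*conj(exp(-2*I*pi/3)) + 1*(1)*conj(exp(2*I*pi/3)) + 1*(-1)*conj(1) + 1*(1)*conj(exp(-2*I*pi/3)) + 1*(-1)*conj(exp(2*I*pi/3))]
      = (1/6)[(1) + (-exp(2*I*pi/3)) + (exp(-2*I*pi/3)) + (-1) + (exp(2*I*pi/3)) + (-exp(-2*I*pi/3))] = 0/6 = 0
  <chi_3*chi_0, chi_5> = (1/6)[1*(1)*conj(1) + 1*(-1)*conj(exp(-I*pi/3)) + 1*(1)*conj(exp(-2*I*pi/3)) + 1*(-1)*conj(-1) + 1*(1)*conj(exp(2*I*pi/3)) + 1*(-1)*conj(exp(I*pi/3))]
      = (1/6)[(1) + (-exp(I*pi/3)) + (exp(2*I*pi/3)) + (1) + (exp(-2*I*pi/3)) + (-exp(-I*pi/3))] = 0/6 = 0
(Exp terms are combined using exp(i*s)*conj(exp(i*t)) = exp(i*(s-t)), and sums of them are collapsed using the identity that for every m > 1 the m distinct m-th roots of unity sum to 0, e.g. 1 + exp(2*I*pi/3) + exp(-2*I*pi/3) = 0.)
Hence the multiplicities are chi_3: 1. Dimension check: dim(chi_3)*dim(chi_0) = 1*1 = 1 and sum (mult * dim) = 1*1 = 1.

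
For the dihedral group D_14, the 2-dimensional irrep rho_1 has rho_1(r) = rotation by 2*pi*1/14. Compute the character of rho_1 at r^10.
chi_{rho_1}(r^10) = 2*cos(2*pi*1*10/14) = -2*cos(3*pi/7)

Working: rho_1(r^10) is rotation by angle 2*pi*1*10/14, whose trace is 2*cos(2*pi*1*10/14) = -2*cos(3*pi/7).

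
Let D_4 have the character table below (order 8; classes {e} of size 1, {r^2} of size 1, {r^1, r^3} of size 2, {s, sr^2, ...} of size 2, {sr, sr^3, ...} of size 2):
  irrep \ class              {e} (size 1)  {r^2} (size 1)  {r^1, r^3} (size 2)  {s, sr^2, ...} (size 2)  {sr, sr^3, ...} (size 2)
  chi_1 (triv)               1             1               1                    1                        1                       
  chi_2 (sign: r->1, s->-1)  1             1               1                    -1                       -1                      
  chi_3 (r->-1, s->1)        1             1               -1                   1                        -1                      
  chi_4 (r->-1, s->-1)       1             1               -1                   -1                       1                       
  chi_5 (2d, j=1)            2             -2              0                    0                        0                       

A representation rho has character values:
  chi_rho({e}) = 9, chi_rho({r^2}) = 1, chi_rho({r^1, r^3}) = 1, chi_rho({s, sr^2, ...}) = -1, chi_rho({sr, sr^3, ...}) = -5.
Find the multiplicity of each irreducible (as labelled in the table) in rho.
Multiplicities: chi_1: 0, chi_2: 3, chi_3: 2, chi_4: 0, chi_5: 2.

Argument: Use <chi_rho, chi> = (1/|G|) sum_C |C| * chi_rho(C) * conj(chi(C)) with |G| = 8 for each irreducible chi in the table:
  <chi_rho, chi_1> = (1/8)[1*(9)*conj(1) + 1*(1)*conj(1) + 2*(1)*conj(1) + 2*(-1)*conj(1) + 2*(-5)*conj(1)]
      = (1/8)[(9) + (1) + (2) + (-2) + (-10)] = 0/8 = 0
  <chi_rho, chi_2> = (1/8)[1*(9)*conj(1) + 1*(1)*conj(1) + 2*(1)*conj(1) + 2*(-1)*conj(-1) + 2*(-5)*conj(-1)]
      = (1/8)[(9) + (1) + (2) + (2) + (10)] = 24/8 = 3
  <chi_rho, chi_3> = (1/8)[1*(9)*conj(1) + 1*(1)*conj(1) + 2*(1)*conj(-1) + 2*(-1)*conj(1) + 2*(-5)*conj(-1)]
      = (1/8)[(9) + (1) + (-2) + (-2) + (10)] = 16/8 = 2
  <chi_rho, chi_4> = (1/8)[1*(9)*conj(1) + 1*(1)*conj(1) + 2*(1)*conj(-1) + 2*(-1)*conj(-1) + 2*(-5)*conj(1)]
      = (1/8)[(9) + (1) + (-2) + (2) + (-10)] = 0/8 = 0
  <chi_rho, chi_5> = (1/8)[1*(9)*conj(2) + 1*(1)*conj(-2) + 2*(1)*conj(0) + 2*(-1)*conj(0) + 2*(-5)*conj(0)]
      = (1/8)[(18) + (-2) + (0) + (0) + (0)] = 16/8 = 2
Dimension check: dim(rho) = sum (mult * dim) = 0*1 + 3*1 + 2*1 + 0*1 + 2*2 = 9 = chi_rho(e) = 9.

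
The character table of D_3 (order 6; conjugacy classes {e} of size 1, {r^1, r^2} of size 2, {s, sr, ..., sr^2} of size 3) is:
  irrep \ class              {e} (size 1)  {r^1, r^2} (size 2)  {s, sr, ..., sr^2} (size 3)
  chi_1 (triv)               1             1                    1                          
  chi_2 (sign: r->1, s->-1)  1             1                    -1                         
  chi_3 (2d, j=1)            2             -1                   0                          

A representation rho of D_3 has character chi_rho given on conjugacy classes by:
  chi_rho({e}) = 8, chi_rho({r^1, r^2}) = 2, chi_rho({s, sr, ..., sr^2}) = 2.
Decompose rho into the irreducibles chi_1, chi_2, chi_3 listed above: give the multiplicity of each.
Multiplicities: chi_1: 3, chi_2: 1, chi_3: 2.

Proof sketch: Use <chi_rho, chi> = (1/|G|) sum_C |C| * chi_rho(C) * conj(chi(C)) with |G| = 6 for each irreducible chi in the table:
  <chi_rho, chi_1> = (1/6)[1*(8)*conj(1) + 2*(2)*conj(1) + 3*(2)*conj(1)]
      = (1/6)[(8) + (4) + (6)] = 18/6 = 3
  <chi_rho, chi_2> = (1/6)[1*(8)*conj(1) + 2*(2)*conj(1) + 3*(2)*conj(-1)]
      = (1/6)[(8) + (4) + (-6)] = 6/6 = 1
  <chi_rho, chi_3> = (1/6)[1*(8)*conj(2) + 2*(2)*conj(-1) + 3*(2)*conj(0)]
      = (1/6)[(16) + (-4) + (0)] = 12/6 = 2
Dimension check: dim(rho) = sum (mult * dim) = 3*1 + 1*1 + 2*2 = 8 = chi_rho(e) = 8.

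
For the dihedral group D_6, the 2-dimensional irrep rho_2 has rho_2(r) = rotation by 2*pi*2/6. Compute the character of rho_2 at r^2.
chi_{rho_2}(r^2) = 2*cos(2*pi*2*2/6) = -1

Reasoning: rho_2(r^2) is rotation by angle 2*pi*2*2/6, whose trace is 2*cos(2*pi*2*2/6) = -1.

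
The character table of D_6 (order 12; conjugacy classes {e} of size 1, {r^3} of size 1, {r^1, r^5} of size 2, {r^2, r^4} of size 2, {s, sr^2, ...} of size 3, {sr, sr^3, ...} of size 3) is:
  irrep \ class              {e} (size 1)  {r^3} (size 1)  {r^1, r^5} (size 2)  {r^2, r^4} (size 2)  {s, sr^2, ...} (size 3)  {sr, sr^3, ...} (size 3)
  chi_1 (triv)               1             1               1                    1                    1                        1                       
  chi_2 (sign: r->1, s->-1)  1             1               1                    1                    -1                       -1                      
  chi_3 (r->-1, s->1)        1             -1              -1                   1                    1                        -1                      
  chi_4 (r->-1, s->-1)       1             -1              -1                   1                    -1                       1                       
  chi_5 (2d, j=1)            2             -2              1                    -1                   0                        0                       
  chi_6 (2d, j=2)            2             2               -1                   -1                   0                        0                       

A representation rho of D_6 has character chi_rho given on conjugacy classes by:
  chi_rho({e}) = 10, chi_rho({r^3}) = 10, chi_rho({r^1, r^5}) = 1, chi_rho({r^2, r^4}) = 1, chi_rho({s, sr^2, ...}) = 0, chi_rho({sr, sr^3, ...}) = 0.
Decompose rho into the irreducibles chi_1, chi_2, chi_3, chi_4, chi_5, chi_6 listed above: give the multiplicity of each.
Multiplicities: chi_1: 2, chi_2: 2, chi_3: 0, chi_4: 0, chi_5: 0, chi_6: 3.

Solution. Use <chi_rho, chi> = (1/|G|) sum_C |C| * chi_rho(C) * conj(chi(C)) with |G| = 12 for each irreducible chi in the table:
  <chi_rho, chi_1> = (1/12)[1*(10)*conj(1) + 1*(10)*conj(1) + 2*(1)*conj(1) + 2*(1)*conj(1) + 3*(0)*conj(1) + 3*(0)*conj(1)]
      = (1/12)[(10) + (10) + (2) + (2) + (0) + (0)] = 24/12 = 2
  <chi_rho, chi_2> = (1/12)[1*(10)*conj(1) + 1*(10)*conj(1) + 2*(1)*conj(1) + 2*(1)*conj(1) + 3*(0)*conj(-1) + 3*(0)*conj(-1)]
      = (1/12)[(10) + (10) + (2) + (2) + (0) + (0)] = 24/12 = 2
  <chi_rho, chi_3> = (1/12)[1*(10)*conj(1) + 1*(10)*conj(-1) + 2*(1)*conj(-1) + 2*(1)*conj(1) + 3*(0)*conj(1) + 3*(0)*conj(-1)]
      = (1/12)[(10) + (-10) + (-2) + (2) + (0) + (0)] = 0/12 = 0
  <chi_rho, chi_4> = (1/12)[1*(10)*conj(1) + 1*(10)*conj(-1) + 2*(1)*conj(-1) + 2*(1)*conj(1) + 3*(0)*conj(-1) + 3*(0)*conj(1)]
      = (1/12)[(10) + (-10) + (-2) + (2) + (0) + (0)] = 0/12 = 0
  <chi_rho, chi_5> = (1/12)[1*(10)*conj(2) + 1*(10)*conj(-2) + 2*(1)*conj(1) + 2*(1)*conj(-1) + 3*(0)*conj(0) + 3*(0)*conj(0)]
      = (1/12)[(20) + (-20) + (2) + (-2) + (0) + (0)] = 0/12 = 0
  <chi_rho, chi_6> = (1/12)[1*(10)*conj(2) + 1*(10)*conj(2) + 2*(1)*conj(-1) + 2*(1)*conj(-1) + 3*(0)*conj(0) + 3*(0)*conj(0)]
      = (1/12)[(20) + (20) + (-2) + (-2) + (0) + (0)] = 36/12 = 3
Dimension check: dim(rho) = sum (mult * dim) = 2*1 + 2*1 + 0*1 + 0*1 + 0*2 + 3*2 = 10 = chi_rho(e) = 10.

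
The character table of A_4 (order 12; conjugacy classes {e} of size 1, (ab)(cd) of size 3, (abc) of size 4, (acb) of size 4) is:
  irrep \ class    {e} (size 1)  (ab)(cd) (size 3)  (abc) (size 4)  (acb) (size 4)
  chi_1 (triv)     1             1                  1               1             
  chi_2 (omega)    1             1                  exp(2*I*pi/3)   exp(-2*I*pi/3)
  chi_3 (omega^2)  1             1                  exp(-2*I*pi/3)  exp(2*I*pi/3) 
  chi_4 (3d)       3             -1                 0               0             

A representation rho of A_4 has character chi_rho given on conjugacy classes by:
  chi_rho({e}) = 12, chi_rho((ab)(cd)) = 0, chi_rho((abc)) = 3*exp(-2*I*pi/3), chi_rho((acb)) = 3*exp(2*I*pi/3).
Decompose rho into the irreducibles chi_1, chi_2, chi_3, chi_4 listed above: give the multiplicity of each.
Multiplicities: chi_1: 0, chi_2: 0, chi_3: 3, chi_4: 3.

Derivation: Use <chi_rho, chi> = (1/|G|) sum_C |C| * chi_rho(C) * conj(chi(C)) with |G| = 12 for each irreducible chi in the table:
  <chi_rho, chi_1> = (1/12)[1*(12)*conj(1) + 3*(0)*conj(1) + 4*(3*exp(-2*I*pi/3))*conj(1) + 4*(3*exp(2*I*pi/3))*conj(1)]
      = (1/12)[(12) + (0) + (12*exp(-2*I*pi/3)) + (12*exp(2*I*pi/3))] = 0/12 = 0
  <chi_rho, chi_2> = (1/12)[1*(12)*conj(1) + 3*(0)*conj(1) + 4*(3*exp(-2*I*pi/3))*conj(exp(2*I*pi/3)) + 4*(3*exp(2*I*pi/3))*conj(exp(-2*I*pi/3))]
      = (1/12)[(12) + (0) + (12*exp(2*I*pi/3)) + (12*exp(-2*I*pi/3))] = 0/12 = 0
  <chi_rho, chi_3> = (1/12)[1*(12)*conj(1) + 3*(0)*conj(1) + 4*(3*exp(-2*I*pi/3))*conj(exp(-2*I*pi/3)) + 4*(3*exp(2*I*pi/3))*conj(exp(2*I*pi/3))]
      = (1/12)[(12) + (0) + (12) + (12)] = 36/12 = 3
  <chi_rho, chi_4> = (1/12)[1*(12)*conj(3) + 3*(0)*conj(-1) + 4*(3*exp(-2*I*pi/3))*conj(0) + 4*(3*exp(2*I*pi/3))*conj(0)]
      = (1/12)[(36) + (0) + (0) + (0)] = 36/12 = 3
(Exp terms are combined using exp(i*s)*conj(exp(i*t)) = exp(i*(s-t)), and sums of them are collapsed using the identity that for every m > 1 the m distinct m-th roots of unity sum to 0, e.g. 1 + exp(2*I*pi/3) + exp(-2*I*pi/3) = 0.)
Dimension check: dim(rho) = sum (mult * dim) = 0*1 + 0*1 + 3*1 + 3*3 = 12 = chi_rho(e) = 12.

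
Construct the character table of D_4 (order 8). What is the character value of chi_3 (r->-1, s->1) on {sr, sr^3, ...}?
Conjugacy classes: {e} of size 1, {r^2} of size 1, {r^1, r^3} of size 2, {s, sr^2, ...} of size 2, {sr, sr^3, ...} of size 2.
Character table:
  irrep \ class              {e} (size 1)  {r^2} (size 1)  {r^1, r^3} (size 2)  {s, sr^2, ...} (size 2)  {sr, sr^3, ...} (size 2)
  chi_1 (triv)               1             1               1                    1                        1                       
  chi_2 (sign: r->1, s->-1)  1             1               1                    -1                       -1                      
  chi_3 (r->-1, s->1)        1             1               -1                   1                        -1                      
  chi_4 (r->-1, s->-1)       1             1               -1                   -1                       1                       
  chi_5 (2d, j=1)            2             -2              0                    0                        0                       

Spot check: chi_3 (r->-1, s->1) on {sr, sr^3, ...} = -1.

D_4 has order 2*4 = 8 with 5 conjugacy classes, hence 5 irreducibles. Sum of squared dims 1 + 1 + 1 + 1 + 4 = 8 = |G|. Linear characters come from the abelianisation; the 2-dimensional irreps have character r^k -> 2*cos(2*pi*j*k/4), reflections -> 0.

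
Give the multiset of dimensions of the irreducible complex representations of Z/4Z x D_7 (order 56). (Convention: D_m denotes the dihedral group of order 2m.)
Dimensions: 1, 1, 1, 1, 1, 1, 1, 1, 2, 2, 2, 2, 2, 2, 2, 2, 2, 2, 2, 2

Derivation: There are 20 irreducibles (= number of conjugacy classes). Their dimensions d_i satisfy sum d_i^2 = |G| = 56: 1 + 1 + 1 + 1 + 1 + 1 + 1 + 1 + 4 + 4 + 4 + 4 + 4 + 4 + 4 + 4 + 4 + 4 + 4 + 4 = 56. (For the product with Z/4Z: each of the 4 1-dim characters of Z/4Z tensors with each irrep of D_7, giving 4 copies of each D_7-dimension.)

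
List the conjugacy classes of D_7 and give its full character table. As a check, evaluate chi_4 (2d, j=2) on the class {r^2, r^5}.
Conjugacy classes: {e} of size 1, {r^1, r^6} of size 2, {r^2, r^5} of size 2, {r^3, r^4} of size 2, {s, sr, ..., sr^6} of size 7.
Character table:
  irrep \ class              {e} (size 1)  {r^1, r^6} (size 2)  {r^2, r^5} (size 2)  {r^3, r^4} (size 2)  {s, sr, ..., sr^6} (size 7)
  chi_1 (triv)               1             1                    1                    1                    1                          
  chi_2 (sign: r->1, s->-1)  1             1                    1                    1                    -1                         
  chi_3 (2d, j=1)            2             2*cos(2*pi/7)        -2*cos(3*pi/7)       -2*cos(pi/7)         0                          
  chi_4 (2d, j=2)            2             -2*cos(3*pi/7)       -2*cos(pi/7)         2*cos(2*pi/7)        0                          
  chi_5 (2d, j=3)            2             -2*cos(pi/7)         2*cos(2*pi/7)        -2*cos(3*pi/7)       0                          

Spot check: chi_4 (2d, j=2) on {r^2, r^5} = -2*cos(pi/7).

Details: D_7 has order 2*7 = 14 with 5 conjugacy classes, hence 5 irreducibles. Sum of squared dims 1 + 1 + 4 + 4 + 4 = 14 = |G|. Linear characters come from the abelianisation; the 2-dimensional irreps have character r^k -> 2*cos(2*pi*j*k/7), reflections -> 0.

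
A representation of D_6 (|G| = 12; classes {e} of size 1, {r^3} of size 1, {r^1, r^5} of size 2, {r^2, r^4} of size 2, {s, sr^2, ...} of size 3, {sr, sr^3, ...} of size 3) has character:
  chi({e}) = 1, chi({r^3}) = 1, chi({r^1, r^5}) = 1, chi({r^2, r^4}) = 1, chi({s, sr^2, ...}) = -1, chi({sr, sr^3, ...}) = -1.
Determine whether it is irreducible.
Irreducible: <chi, chi> = 1.

Derivation: <chi, chi> = (1/|G|) sum_C |C| * |chi(C)|^2 = (1/12)[1*|1|^2 + 1*|1|^2 + 2*|1|^2 + 2*|1|^2 + 3*|-1|^2 + 3*|-1|^2]
  = (1/12)[(1) + (1) + (2) + (2) + (3) + (3)] = 12/12 = 1.
A character is irreducible iff <chi, chi> = 1, so this representation is irreducible.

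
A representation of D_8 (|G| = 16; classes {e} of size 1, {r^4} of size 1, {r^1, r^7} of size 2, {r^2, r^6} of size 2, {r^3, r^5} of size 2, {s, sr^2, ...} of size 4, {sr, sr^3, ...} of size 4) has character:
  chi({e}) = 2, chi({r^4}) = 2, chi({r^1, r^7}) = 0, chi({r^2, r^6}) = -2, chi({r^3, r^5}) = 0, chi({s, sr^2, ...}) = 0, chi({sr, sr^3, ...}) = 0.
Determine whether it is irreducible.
Irreducible: <chi, chi> = 1.

Justification: <chi, chi> = (1/|G|) sum_C |C| * |chi(C)|^2 = (1/16)[1*|2|^2 + 1*|2|^2 + 2*|0|^2 + 2*|-2|^2 + 2*|0|^2 + 4*|0|^2 + 4*|0|^2]
  = (1/16)[(4) + (4) + (0) + (8) + (0) + (0) + (0)] = 16/16 = 1.
A character is irreducible iff <chi, chi> = 1, so this representation is irreducible.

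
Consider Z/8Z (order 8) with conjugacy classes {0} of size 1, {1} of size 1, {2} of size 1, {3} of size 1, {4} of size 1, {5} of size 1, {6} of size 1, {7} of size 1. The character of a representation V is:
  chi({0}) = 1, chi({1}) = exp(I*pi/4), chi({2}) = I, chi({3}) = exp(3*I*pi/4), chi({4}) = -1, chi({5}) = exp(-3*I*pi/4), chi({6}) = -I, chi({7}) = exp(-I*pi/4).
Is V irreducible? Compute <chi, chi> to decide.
Irreducible: <chi, chi> = 1.

Explanation: <chi, chi> = (1/|G|) sum_C |C| * |chi(C)|^2 = (1/8)[1*|1|^2 + 1*|exp(I*pi/4)|^2 + 1*|I|^2 + 1*|exp(3*I*pi/4)|^2 + 1*|-1|^2 + 1*|exp(-3*I*pi/4)|^2 + 1*|-I|^2 + 1*|exp(-I*pi/4)|^2]
  = (1/8)[(1) + (1) + (1) + (1) + (1) + (1) + (1) + (1)] = 8/8 = 1.
(Exp terms are combined using exp(i*s)*conj(exp(i*t)) = exp(i*(s-t)), and sums of them are collapsed using the identity that for every m > 1 the m distinct m-th roots of unity sum to 0, e.g. 1 + exp(2*I*pi/3) + exp(-2*I*pi/3) = 0.)
A character is irreducible iff <chi, chi> = 1, so this representation is irreducible.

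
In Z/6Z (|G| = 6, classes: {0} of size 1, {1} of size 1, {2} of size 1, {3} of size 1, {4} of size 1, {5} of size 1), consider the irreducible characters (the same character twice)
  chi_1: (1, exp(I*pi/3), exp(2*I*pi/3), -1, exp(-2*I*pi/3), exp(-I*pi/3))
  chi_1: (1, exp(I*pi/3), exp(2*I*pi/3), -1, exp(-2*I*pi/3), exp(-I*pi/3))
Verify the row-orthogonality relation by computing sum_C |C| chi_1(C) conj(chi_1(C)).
Sum = 6 = |G| = 6; so <chi_1, chi_1> = 1 (norm-1 confirms irreducibility).

Details: Compute term by term over conjugacy classes (|C| * chi_1(C) * conj(chi_1(C))):
  1*(1)*conj(1) + 1*(exp(I*pi/3))*conj(exp(I*pi/3)) + 1*(exp(2*I*pi/3))*conj(exp(2*I*pi/3)) + 1*(-1)*conj(-1) + 1*(exp(-2*I*pi/3))*conj(exp(-2*I*pi/3)) + 1*(exp(-I*pi/3))*conj(exp(-I*pi/3))
  = (1) + (1) + (1) + (1) + (1) + (1)
  = 6.
(Exp terms are combined using exp(i*s)*conj(exp(i*t)) = exp(i*(s-t)), and sums of them are collapsed using the identity that for every m > 1 the m distinct m-th roots of unity sum to 0, e.g. 1 + exp(2*I*pi/3) + exp(-2*I*pi/3) = 0.)
Dividing by |G| = 6 gives 6/6 = 1, matching the row-orthogonality relation <chi_1, chi_1> = [chi_1 = chi_1].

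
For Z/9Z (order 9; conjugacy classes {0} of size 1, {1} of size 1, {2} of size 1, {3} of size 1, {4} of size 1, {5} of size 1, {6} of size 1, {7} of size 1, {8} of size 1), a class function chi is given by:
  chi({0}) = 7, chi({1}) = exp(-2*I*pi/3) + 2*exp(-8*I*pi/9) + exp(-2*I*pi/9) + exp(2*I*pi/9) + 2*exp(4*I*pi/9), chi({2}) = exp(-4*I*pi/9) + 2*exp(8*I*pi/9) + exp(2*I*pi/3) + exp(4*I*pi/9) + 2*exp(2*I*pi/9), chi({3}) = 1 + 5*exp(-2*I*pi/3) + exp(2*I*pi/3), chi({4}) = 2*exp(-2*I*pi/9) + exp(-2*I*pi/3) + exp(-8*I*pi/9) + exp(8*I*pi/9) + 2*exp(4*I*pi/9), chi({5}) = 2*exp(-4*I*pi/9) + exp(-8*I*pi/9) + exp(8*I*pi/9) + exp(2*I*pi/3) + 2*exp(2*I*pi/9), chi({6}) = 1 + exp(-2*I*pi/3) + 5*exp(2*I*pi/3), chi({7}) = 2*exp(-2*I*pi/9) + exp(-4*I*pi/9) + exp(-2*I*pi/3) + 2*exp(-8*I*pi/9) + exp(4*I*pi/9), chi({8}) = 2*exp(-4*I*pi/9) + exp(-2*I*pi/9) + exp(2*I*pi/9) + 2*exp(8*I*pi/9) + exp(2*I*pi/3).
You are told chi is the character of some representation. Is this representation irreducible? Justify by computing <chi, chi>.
Not irreducible (reducible): <chi, chi> = 11 > 1.

<chi, chi> = (1/|G|) sum_C |C| * |chi(C)|^2 = (1/9)[1*|7|^2 + 1*|exp(-2*I*pi/3) + 2*exp(-8*I*pi/9) + exp(-2*I*pi/9) + exp(2*I*pi/9) + 2*exp(4*I*pi/9)|^2 + 1*|exp(-4*I*pi/9) + 2*exp(8*I*pi/9) + exp(2*I*pi/3) + exp(4*I*pi/9) + 2*exp(2*I*pi/9)|^2 + 1*|1 + 5*exp(-2*I*pi/3) + exp(2*I*pi/3)|^2 + 1*|2*exp(-2*I*pi/9) + exp(-2*I*pi/3) + exp(-8*I*pi/9) + exp(8*I*pi/9) + 2*exp(4*I*pi/9)|^2 + 1*|2*exp(-4*I*pi/9) + exp(-8*I*pi/9) + exp(8*I*pi/9) + exp(2*I*pi/3) + 2*exp(2*I*pi/9)|^2 + 1*|1 + exp(-2*I*pi/3) + 5*exp(2*I*pi/3)|^2 + 1*|2*exp(-2*I*pi/9) + exp(-4*I*pi/9) + exp(-2*I*pi/3) + 2*exp(-8*I*pi/9) + exp(4*I*pi/9)|^2 + 1*|2*exp(-4*I*pi/9) + exp(-2*I*pi/9) + exp(2*I*pi/9) + 2*exp(8*I*pi/9) + exp(2*I*pi/3)|^2]
  = (1/9)[(49) + (11 + 8*exp(-2*I*pi/3) + 4*exp(-2*I*pi/9) + 2*exp(-4*I*pi/9) + 5*exp(-8*I*pi/9) + 5*exp(8*I*pi/9) + 2*exp(4*I*pi/9) + 4*exp(2*I*pi/9) + 8*exp(2*I*pi/3)) + (11 + 8*exp(-2*I*pi/3) + 4*exp(-4*I*pi/9) + 5*exp(-2*I*pi/9) + 2*exp(-8*I*pi/9) + 2*exp(8*I*pi/9) + 5*exp(2*I*pi/9) + 4*exp(4*I*pi/9) + 8*exp(2*I*pi/3)) + (16) + (11 + 8*exp(-2*I*pi/3) + 5*exp(-4*I*pi/9) + 4*exp(-8*I*pi/9) + 2*exp(-2*I*pi/9) + 2*exp(2*I*pi/9) + 4*exp(8*I*pi/9) + 5*exp(4*I*pi/9) + 8*exp(2*I*pi/3)) + (11 + 8*exp(-2*I*pi/3) + 5*exp(-4*I*pi/9) + 4*exp(-8*I*pi/9) + 2*exp(-2*I*pi/9) + 2*exp(2*I*pi/9) + 4*exp(8*I*pi/9) + 5*exp(4*I*pi/9) + 8*exp(2*I*pi/3)) + (16) + (11 + 8*exp(-2*I*pi/3) + 4*exp(-4*I*pi/9) + 5*exp(-2*I*pi/9) + 2*exp(-8*I*pi/9) + 2*exp(8*I*pi/9) + 5*exp(2*I*pi/9) + 4*exp(4*I*pi/9) + 8*exp(2*I*pi/3)) + (11 + 8*exp(-2*I*pi/3) + 4*exp(-2*I*pi/9) + 2*exp(-4*I*pi/9) + 5*exp(-8*I*pi/9) + 5*exp(8*I*pi/9) + 2*exp(4*I*pi/9) + 4*exp(2*I*pi/9) + 8*exp(2*I*pi/3))] = 99/9 = 11.
(Exp terms are combined using exp(i*s)*conj(exp(i*t)) = exp(i*(s-t)), and sums of them are collapsed using the identity that for every m > 1 the m distinct m-th roots of unity sum to 0, e.g. 1 + exp(2*I*pi/3) + exp(-2*I*pi/3) = 0.)
A character is irreducible iff <chi, chi> = 1, so this representation is reducible.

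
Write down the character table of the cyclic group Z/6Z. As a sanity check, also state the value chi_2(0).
Character table of Z/6Z (irreps indexed chi_0,...,chi_5 with chi_k(m) = zeta_6^(k*m), zeta_6 = exp(2*pi*i/6)):
  irrep \ class  {0} (size 1)  {1} (size 1)    {2} (size 1)    {3} (size 1)  {4} (size 1)    {5} (size 1)  
  chi_0          1             1               1               1             1               1             
  chi_1          1             exp(I*pi/3)     exp(2*I*pi/3)   -1            exp(-2*I*pi/3)  exp(-I*pi/3)  
  chi_2          1             exp(2*I*pi/3)   exp(-2*I*pi/3)  1             exp(2*I*pi/3)   exp(-2*I*pi/3)
  chi_3          1             -1              1               -1            1               -1            
  chi_4          1             exp(-2*I*pi/3)  exp(2*I*pi/3)   1             exp(-2*I*pi/3)  exp(2*I*pi/3) 
  chi_5          1             exp(-I*pi/3)    exp(-2*I*pi/3)  -1            exp(2*I*pi/3)   exp(I*pi/3)   

Spot check: chi_2(0) = zeta_6^(2*0) = zeta_6^0 = 1.

Argument: Z/6Z is abelian, so all 6 irreducible complex representations are 1-dimensional. They are given by chi_k(m) = zeta_6^(k*m) for k = 0,...,5. Row orthogonality: sum_m chi_k(m) conj(chi_l(m)) = 6 * [k = l].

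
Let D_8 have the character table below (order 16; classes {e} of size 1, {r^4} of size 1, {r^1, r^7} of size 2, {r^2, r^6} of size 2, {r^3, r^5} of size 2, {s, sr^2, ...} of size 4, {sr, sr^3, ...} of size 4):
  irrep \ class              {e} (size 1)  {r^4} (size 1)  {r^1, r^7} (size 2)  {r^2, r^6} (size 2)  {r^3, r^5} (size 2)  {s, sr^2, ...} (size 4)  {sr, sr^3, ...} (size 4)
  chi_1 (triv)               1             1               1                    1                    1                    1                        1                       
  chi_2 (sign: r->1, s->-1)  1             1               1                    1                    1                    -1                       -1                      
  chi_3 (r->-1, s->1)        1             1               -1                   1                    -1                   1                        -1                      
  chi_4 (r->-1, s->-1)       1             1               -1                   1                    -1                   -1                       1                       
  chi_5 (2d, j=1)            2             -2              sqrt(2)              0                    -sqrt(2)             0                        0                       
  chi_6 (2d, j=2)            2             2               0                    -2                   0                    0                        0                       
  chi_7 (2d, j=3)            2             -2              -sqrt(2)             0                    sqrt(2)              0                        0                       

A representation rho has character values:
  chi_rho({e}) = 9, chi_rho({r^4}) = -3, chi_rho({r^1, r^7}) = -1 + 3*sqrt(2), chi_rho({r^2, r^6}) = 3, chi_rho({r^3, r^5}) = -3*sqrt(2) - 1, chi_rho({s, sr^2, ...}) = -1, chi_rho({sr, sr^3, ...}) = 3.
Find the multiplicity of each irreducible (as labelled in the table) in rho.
Multiplicities: chi_1: 1, chi_2: 0, chi_3: 0, chi_4: 2, chi_5: 3, chi_6: 0, chi_7: 0.

Justification: Use <chi_rho, chi> = (1/|G|) sum_C |C| * chi_rho(C) * conj(chi(C)) with |G| = 16 for each irreducible chi in the table:
  <chi_rho, chi_1> = (1/16)[1*(9)*conj(1) + 1*(-3)*conj(1) + 2*(-1 + 3*sqrt(2))*conj(1) + 2*(3)*conj(1) + 2*(-3*sqrt(2) - 1)*conj(1) + 4*(-1)*conj(1) + 4*(3)*conj(1)]
      = (1/16)[(9) + (-3) + (-2 + 6*sqrt(2)) + (6) + (-6*sqrt(2) - 2) + (-4) + (12)] = 16/16 = 1
  <chi_rho, chi_2> = (1/16)[1*(9)*conj(1) + 1*(-3)*conj(1) + 2*(-1 + 3*sqrt(2))*conj(1) + 2*(3)*conj(1) + 2*(-3*sqrt(2) - 1)*conj(1) + 4*(-1)*conj(-1) + 4*(3)*conj(-1)]
      = (1/16)[(9) + (-3) + (-2 + 6*sqrt(2)) + (6) + (-6*sqrt(2) - 2) + (4) + (-12)] = 0/16 = 0
  <chi_rho, chi_3> = (1/16)[1*(9)*conj(1) + 1*(-3)*conj(1) + 2*(-1 + 3*sqrt(2))*conj(-1) + 2*(3)*conj(1) + 2*(-3*sqrt(2) - 1)*conj(-1) + 4*(-1)*conj(1) + 4*(3)*conj(-1)]
      = (1/16)[(9) + (-3) + (2 - 6*sqrt(2)) + (6) + (2 + 6*sqrt(2)) + (-4) + (-12)] = 0/16 = 0
  <chi_rho, chi_4> = (1/16)[1*(9)*conj(1) + 1*(-3)*conj(1) + 2*(-1 + 3*sqrt(2))*conj(-1) + 2*(3)*conj(1) + 2*(-3*sqrt(2) - 1)*conj(-1) + 4*(-1)*conj(-1) + 4*(3)*conj(1)]
      = (1/16)[(9) + (-3) + (2 - 6*sqrt(2)) + (6) + (2 + 6*sqrt(2)) + (4) + (12)] = 32/16 = 2
  <chi_rho, chi_5> = (1/16)[1*(9)*conj(2) + 1*(-3)*conj(-2) + 2*(-1 + 3*sqrt(2))*conj(sqrt(2)) + 2*(3)*conj(0) + 2*(-3*sqrt(2) - 1)*conj(-sqrt(2)) + 4*(-1)*conj(0) + 4*(3)*conj(0)]
      = (1/16)[(18) + (6) + (12 - 2*sqrt(2)) + (0) + (2*sqrt(2) + 12) + (0) + (0)] = 48/16 = 3
  <chi_rho, chi_6> = (1/16)[1*(9)*conj(2) + 1*(-3)*conj(2) + 2*(-1 + 3*sqrt(2))*conj(0) + 2*(3)*conj(-2) + 2*(-3*sqrt(2) - 1)*conj(0) + 4*(-1)*conj(0) + 4*(3)*conj(0)]
      = (1/16)[(18) + (-6) + (0) + (-12) + (0) + (0) + (0)] = 0/16 = 0
  <chi_rho, chi_7> = (1/16)[1*(9)*conj(2) + 1*(-3)*conj(-2) + 2*(-1 + 3*sqrt(2))*conj(-sqrt(2)) + 2*(3)*conj(0) + 2*(-3*sqrt(2) - 1)*conj(sqrt(2)) + 4*(-1)*conj(0) + 4*(3)*conj(0)]
      = (1/16)[(18) + (6) + (-12 + 2*sqrt(2)) + (0) + (-12 - 2*sqrt(2)) + (0) + (0)] = 0/16 = 0
Dimension check: dim(rho) = sum (mult * dim) = 1*1 + 0*1 + 0*1 + 2*1 + 3*2 + 0*2 + 0*2 = 9 = chi_rho(e) = 9.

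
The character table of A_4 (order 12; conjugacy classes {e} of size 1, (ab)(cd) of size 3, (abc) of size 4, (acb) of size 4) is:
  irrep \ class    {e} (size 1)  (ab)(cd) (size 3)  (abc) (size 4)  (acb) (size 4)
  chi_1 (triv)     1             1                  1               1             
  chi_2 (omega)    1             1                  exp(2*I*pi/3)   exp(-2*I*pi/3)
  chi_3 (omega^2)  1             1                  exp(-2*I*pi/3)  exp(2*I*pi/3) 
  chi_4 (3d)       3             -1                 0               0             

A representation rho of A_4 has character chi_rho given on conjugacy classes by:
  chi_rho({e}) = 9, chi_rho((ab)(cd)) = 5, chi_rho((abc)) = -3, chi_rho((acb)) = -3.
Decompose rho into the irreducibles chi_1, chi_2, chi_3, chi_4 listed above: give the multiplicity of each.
Multiplicities: chi_1: 0, chi_2: 3, chi_3: 3, chi_4: 1.

Derivation: Use <chi_rho, chi> = (1/|G|) sum_C |C| * chi_rho(C) * conj(chi(C)) with |G| = 12 for each irreducible chi in the table:
  <chi_rho, chi_1> = (1/12)[1*(9)*conj(1) + 3*(5)*conj(1) + 4*(-3)*conj(1) + 4*(-3)*conj(1)]
      = (1/12)[(9) + (15) + (-12) + (-12)] = 0/12 = 0
  <chi_rho, chi_2> = (1/12)[1*(9)*conj(1) + 3*(5)*conj(1) + 4*(-3)*conj(exp(2*I*pi/3)) + 4*(-3)*conj(exp(-2*I*pi/3))]
      = (1/12)[(9) + (15) + (12 + 12*exp(2*I*pi/3)) + (12 + 12*exp(-2*I*pi/3))] = 36/12 = 3
  <chi_rho, chi_3> = (1/12)[1*(9)*conj(1) + 3*(5)*conj(1) + 4*(-3)*conj(exp(-2*I*pi/3)) + 4*(-3)*conj(exp(2*I*pi/3))]
      = (1/12)[(9) + (15) + (12 + 12*exp(-2*I*pi/3)) + (12 + 12*exp(2*I*pi/3))] = 36/12 = 3
  <chi_rho, chi_4> = (1/12)[1*(9)*conj(3) + 3*(5)*conj(-1) + 4*(-3)*conj(0) + 4*(-3)*conj(0)]
      = (1/12)[(27) + (-15) + (0) + (0)] = 12/12 = 1
(Exp terms are combined using exp(i*s)*conj(exp(i*t)) = exp(i*(s-t)), and sums of them are collapsed using the identity that for every m > 1 the m distinct m-th roots of unity sum to 0, e.g. 1 + exp(2*I*pi/3) + exp(-2*I*pi/3) = 0.)
Dimension check: dim(rho) = sum (mult * dim) = 0*1 + 3*1 + 3*1 + 1*3 = 9 = chi_rho(e) = 9.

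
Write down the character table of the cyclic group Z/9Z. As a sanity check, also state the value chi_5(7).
Character table of Z/9Z (irreps indexed chi_0,...,chi_8 with chi_k(m) = zeta_9^(k*m), zeta_9 = exp(2*pi*i/9)):
  irrep \ class  {0} (size 1)  {1} (size 1)    {2} (size 1)    {3} (size 1)    {4} (size 1)    {5} (size 1)    {6} (size 1)    {7} (size 1)    {8} (size 1)  
  chi_0          1             1               1               1               1               1               1               1               1             
  chi_1          1             exp(2*I*pi/9)   exp(4*I*pi/9)   exp(2*I*pi/3)   exp(8*I*pi/9)   exp(-8*I*pi/9)  exp(-2*I*pi/3)  exp(-4*I*pi/9)  exp(-2*I*pi/9)
  chi_2          1             exp(4*I*pi/9)   exp(8*I*pi/9)   exp(-2*I*pi/3)  exp(-2*I*pi/9)  exp(2*I*pi/9)   exp(2*I*pi/3)   exp(-8*I*pi/9)  exp(-4*I*pi/9)
  chi_3          1             exp(2*I*pi/3)   exp(-2*I*pi/3)  1               exp(2*I*pi/3)   exp(-2*I*pi/3)  1               exp(2*I*pi/3)   exp(-2*I*pi/3)
  chi_4          1             exp(8*I*pi/9)   exp(-2*I*pi/9)  exp(2*I*pi/3)   exp(-4*I*pi/9)  exp(4*I*pi/9)   exp(-2*I*pi/3)  exp(2*I*pi/9)   exp(-8*I*pi/9)
  chi_5          1             exp(-8*I*pi/9)  exp(2*I*pi/9)   exp(-2*I*pi/3)  exp(4*I*pi/9)   exp(-4*I*pi/9)  exp(2*I*pi/3)   exp(-2*I*pi/9)  exp(8*I*pi/9) 
  chi_6          1             exp(-2*I*pi/3)  exp(2*I*pi/3)   1               exp(-2*I*pi/3)  exp(2*I*pi/3)   1               exp(-2*I*pi/3)  exp(2*I*pi/3) 
  chi_7          1             exp(-4*I*pi/9)  exp(-8*I*pi/9)  exp(2*I*pi/3)   exp(2*I*pi/9)   exp(-2*I*pi/9)  exp(-2*I*pi/3)  exp(8*I*pi/9)   exp(4*I*pi/9) 
  chi_8          1             exp(-2*I*pi/9)  exp(-4*I*pi/9)  exp(-2*I*pi/3)  exp(-8*I*pi/9)  exp(8*I*pi/9)   exp(2*I*pi/3)   exp(4*I*pi/9)   exp(2*I*pi/9) 

Spot check: chi_5(7) = zeta_9^(5*7) = zeta_9^35 = exp(-2*I*pi/9).

Details: Z/9Z is abelian, so all 9 irreducible complex representations are 1-dimensional. They are given by chi_k(m) = zeta_9^(k*m) for k = 0,...,8. Row orthogonality: sum_m chi_k(m) conj(chi_l(m)) = 9 * [k = l].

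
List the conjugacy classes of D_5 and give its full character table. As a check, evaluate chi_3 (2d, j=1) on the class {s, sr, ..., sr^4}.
Conjugacy classes: {e} of size 1, {r^1, r^4} of size 2, {r^2, r^3} of size 2, {s, sr, ..., sr^4} of size 5.
Character table:
  irrep \ class              {e} (size 1)  {r^1, r^4} (size 2)  {r^2, r^3} (size 2)  {s, sr, ..., sr^4} (size 5)
  chi_1 (triv)               1             1                    1                    1                          
  chi_2 (sign: r->1, s->-1)  1             1                    1                    -1                         
  chi_3 (2d, j=1)            2             -1/2 + sqrt(5)/2     -sqrt(5)/2 - 1/2     0                          
  chi_4 (2d, j=2)            2             -sqrt(5)/2 - 1/2     -1/2 + sqrt(5)/2     0                          

Spot check: chi_3 (2d, j=1) on {s, sr, ..., sr^4} = 0.

Explanation: D_5 has order 2*5 = 10 with 4 conjugacy classes, hence 4 irreducibles. Sum of squared dims 1 + 1 + 4 + 4 = 10 = |G|. Linear characters come from the abelianisation; the 2-dimensional irreps have character r^k -> 2*cos(2*pi*j*k/5), reflections -> 0.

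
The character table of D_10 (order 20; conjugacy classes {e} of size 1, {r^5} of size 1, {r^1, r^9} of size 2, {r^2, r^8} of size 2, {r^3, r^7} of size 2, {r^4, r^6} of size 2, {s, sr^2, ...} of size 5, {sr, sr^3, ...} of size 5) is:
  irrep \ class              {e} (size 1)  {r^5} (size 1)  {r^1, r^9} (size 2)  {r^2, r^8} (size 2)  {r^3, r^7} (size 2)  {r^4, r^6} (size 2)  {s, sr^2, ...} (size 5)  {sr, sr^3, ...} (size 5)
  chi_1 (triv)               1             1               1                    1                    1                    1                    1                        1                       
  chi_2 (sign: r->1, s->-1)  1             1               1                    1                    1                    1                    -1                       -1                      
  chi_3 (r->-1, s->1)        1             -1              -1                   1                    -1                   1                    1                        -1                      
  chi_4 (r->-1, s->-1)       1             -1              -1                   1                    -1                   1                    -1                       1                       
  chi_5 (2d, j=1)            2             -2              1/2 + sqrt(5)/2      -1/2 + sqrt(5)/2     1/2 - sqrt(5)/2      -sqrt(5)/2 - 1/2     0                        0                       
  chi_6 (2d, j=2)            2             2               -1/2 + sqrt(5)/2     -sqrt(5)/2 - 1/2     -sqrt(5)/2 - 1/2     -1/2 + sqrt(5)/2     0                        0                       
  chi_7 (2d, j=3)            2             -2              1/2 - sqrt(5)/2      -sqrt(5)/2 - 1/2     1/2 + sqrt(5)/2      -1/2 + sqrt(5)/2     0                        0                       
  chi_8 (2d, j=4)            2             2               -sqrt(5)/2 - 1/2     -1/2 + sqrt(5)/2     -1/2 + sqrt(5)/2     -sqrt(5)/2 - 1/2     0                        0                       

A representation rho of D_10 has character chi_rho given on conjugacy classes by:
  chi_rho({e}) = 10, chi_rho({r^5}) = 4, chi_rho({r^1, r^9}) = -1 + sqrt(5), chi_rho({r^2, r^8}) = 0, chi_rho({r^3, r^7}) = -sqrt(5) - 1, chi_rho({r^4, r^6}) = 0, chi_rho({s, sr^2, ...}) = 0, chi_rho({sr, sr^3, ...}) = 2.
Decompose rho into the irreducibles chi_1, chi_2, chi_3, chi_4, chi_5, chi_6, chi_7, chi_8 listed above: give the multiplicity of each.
Multiplicities: chi_1: 1, chi_2: 0, chi_3: 0, chi_4: 1, chi_5: 1, chi_6: 2, chi_7: 0, chi_8: 1.

Reasoning: Use <chi_rho, chi> = (1/|G|) sum_C |C| * chi_rho(C) * conj(chi(C)) with |G| = 20 for each irreducible chi in the table:
  <chi_rho, chi_1> = (1/20)[1*(10)*conj(1) + 1*(4)*conj(1) + 2*(-1 + sqrt(5))*conj(1) + 2*(0)*conj(1) + 2*(-sqrt(5) - 1)*conj(1) + 2*(0)*conj(1) + 5*(0)*conj(1) + 5*(2)*conj(1)]
      = (1/20)[(10) + (4) + (-2 + 2*sqrt(5)) + (0) + (-2*sqrt(5) - 2) + (0) + (0) + (10)] = 20/20 = 1
  <chi_rho, chi_2> = (1/20)[1*(10)*conj(1) + 1*(4)*conj(1) + 2*(-1 + sqrt(5))*conj(1) + 2*(0)*conj(1) + 2*(-sqrt(5) - 1)*conj(1) + 2*(0)*conj(1) + 5*(0)*conj(-1) + 5*(2)*conj(-1)]
      = (1/20)[(10) + (4) + (-2 + 2*sqrt(5)) + (0) + (-2*sqrt(5) - 2) + (0) + (0) + (-10)] = 0/20 = 0
  <chi_rho, chi_3> = (1/20)[1*(10)*conj(1) + 1*(4)*conj(-1) + 2*(-1 + sqrt(5))*conj(-1) + 2*(0)*conj(1) + 2*(-sqrt(5) - 1)*conj(-1) + 2*(0)*conj(1) + 5*(0)*conj(1) + 5*(2)*conj(-1)]
      = (1/20)[(10) + (-4) + (2 - 2*sqrt(5)) + (0) + (2 + 2*sqrt(5)) + (0) + (0) + (-10)] = 0/20 = 0
  <chi_rho, chi_4> = (1/20)[1*(10)*conj(1) + 1*(4)*conj(-1) + 2*(-1 + sqrt(5))*conj(-1) + 2*(0)*conj(1) + 2*(-sqrt(5) - 1)*conj(-1) + 2*(0)*conj(1) + 5*(0)*conj(-1) + 5*(2)*conj(1)]
      = (1/20)[(10) + (-4) + (2 - 2*sqrt(5)) + (0) + (2 + 2*sqrt(5)) + (0) + (0) + (10)] = 20/20 = 1
  <chi_rho, chi_5> = (1/20)[1*(10)*conj(2) + 1*(4)*conj(-2) + 2*(-1 + sqrt(5))*conj(1/2 + sqrt(5)/2) + 2*(0)*conj(-1/2 + sqrt(5)/2) + 2*(-sqrt(5) - 1)*conj(1/2 - sqrt(5)/2) + 2*(0)*conj(-sqrt(5)/2 - 1/2) + 5*(0)*conj(0) + 5*(2)*conj(0)]
      = (1/20)[(20) + (-8) + (4) + (0) + (4) + (0) + (0) + (0)] = 20/20 = 1
  <chi_rho, chi_6> = (1/20)[1*(10)*conj(2) + 1*(4)*conj(2) + 2*(-1 + sqrt(5))*conj(-1/2 + sqrt(5)/2) + 2*(0)*conj(-sqrt(5)/2 - 1/2) + 2*(-sqrt(5) - 1)*conj(-sqrt(5)/2 - 1/2) + 2*(0)*conj(-1/2 + sqrt(5)/2) + 5*(0)*conj(0) + 5*(2)*conj(0)]
      = (1/20)[(20) + (8) + (6 - 2*sqrt(5)) + (0) + (2*sqrt(5) + 6) + (0) + (0) + (0)] = 40/20 = 2
  <chi_rho, chi_7> = (1/20)[1*(10)*conj(2) + 1*(4)*conj(-2) + 2*(-1 + sqrt(5))*conj(1/2 - sqrt(5)/2) + 2*(0)*conj(-sqrt(5)/2 - 1/2) + 2*(-sqrt(5) - 1)*conj(1/2 + sqrt(5)/2) + 2*(0)*conj(-1/2 + sqrt(5)/2) + 5*(0)*conj(0) + 5*(2)*conj(0)]
      = (1/20)[(20) + (-8) + (-6 + 2*sqrt(5)) + (0) + (-6 - 2*sqrt(5)) + (0) + (0) + (0)] = 0/20 = 0
  <chi_rho, chi_8> = (1/20)[1*(10)*conj(2) + 1*(4)*conj(2) + 2*(-1 + sqrt(5))*conj(-sqrt(5)/2 - 1/2) + 2*(0)*conj(-1/2 + sqrt(5)/2) + 2*(-sqrt(5) - 1)*conj(-1/2 + sqrt(5)/2) + 2*(0)*conj(-sqrt(5)/2 - 1/2) + 5*(0)*conj(0) + 5*(2)*conj(0)]
      = (1/20)[(20) + (8) + (-4) + (0) + (-4) + (0) + (0) + (0)] = 20/20 = 1
Dimension check: dim(rho) = sum (mult * dim) = 1*1 + 0*1 + 0*1 + 1*1 + 1*2 + 2*2 + 0*2 + 1*2 = 10 = chi_rho(e) = 10.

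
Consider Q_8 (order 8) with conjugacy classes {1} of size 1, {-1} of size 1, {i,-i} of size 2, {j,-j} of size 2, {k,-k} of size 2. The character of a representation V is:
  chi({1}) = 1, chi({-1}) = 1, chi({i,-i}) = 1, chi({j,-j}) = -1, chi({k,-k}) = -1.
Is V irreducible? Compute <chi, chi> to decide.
Irreducible: <chi, chi> = 1.

<chi, chi> = (1/|G|) sum_C |C| * |chi(C)|^2 = (1/8)[1*|1|^2 + 1*|1|^2 + 2*|1|^2 + 2*|-1|^2 + 2*|-1|^2]
  = (1/8)[(1) + (1) + (2) + (2) + (2)] = 8/8 = 1.
A character is irreducible iff <chi, chi> = 1, so this representation is irreducible.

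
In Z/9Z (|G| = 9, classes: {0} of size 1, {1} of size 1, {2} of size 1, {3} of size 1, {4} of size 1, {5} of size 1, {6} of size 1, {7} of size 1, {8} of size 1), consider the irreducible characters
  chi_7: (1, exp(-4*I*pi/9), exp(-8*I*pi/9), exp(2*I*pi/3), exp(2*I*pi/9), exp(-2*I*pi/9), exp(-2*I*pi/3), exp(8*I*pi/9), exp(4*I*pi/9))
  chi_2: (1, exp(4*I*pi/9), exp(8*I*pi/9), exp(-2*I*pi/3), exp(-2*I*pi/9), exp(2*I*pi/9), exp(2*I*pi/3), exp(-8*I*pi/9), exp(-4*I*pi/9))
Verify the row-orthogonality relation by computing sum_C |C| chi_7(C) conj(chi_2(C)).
Sum = 0; so <chi_7, chi_2> = 0 (distinct irreducibles are orthogonal).

Derivation: Compute term by term over conjugacy classes (|C| * chi_7(C) * conj(chi_2(C))):
  1*(1)*conj(1) + 1*(exp(-4*I*pi/9))*conj(exp(4*I*pi/9)) + 1*(exp(-8*I*pi/9))*conj(exp(8*I*pi/9)) + 1*(exp(2*I*pi/3))*conj(exp(-2*I*pi/3)) + 1*(exp(2*I*pi/9))*conj(exp(-2*I*pi/9)) + 1*(exp(-2*I*pi/9))*conj(exp(2*I*pi/9)) + 1*(exp(-2*I*pi/3))*conj(exp(2*I*pi/3)) + 1*(exp(8*I*pi/9))*conj(exp(-8*I*pi/9)) + 1*(exp(4*I*pi/9))*conj(exp(-4*I*pi/9))
  = (1) + (exp(-8*I*pi/9)) + (exp(2*I*pi/9)) + (exp(-2*I*pi/3)) + (exp(4*I*pi/9)) + (exp(-4*I*pi/9)) + (exp(2*I*pi/3)) + (exp(-2*I*pi/9)) + (exp(8*I*pi/9))
  = 0.
(Exp terms are combined using exp(i*s)*conj(exp(i*t)) = exp(i*(s-t)), and sums of them are collapsed using the identity that for every m > 1 the m distinct m-th roots of unity sum to 0, e.g. 1 + exp(2*I*pi/3) + exp(-2*I*pi/3) = 0.)
Dividing by |G| = 9 gives 0/9 = 0, matching the row-orthogonality relation <chi_7, chi_2> = [chi_7 = chi_2].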